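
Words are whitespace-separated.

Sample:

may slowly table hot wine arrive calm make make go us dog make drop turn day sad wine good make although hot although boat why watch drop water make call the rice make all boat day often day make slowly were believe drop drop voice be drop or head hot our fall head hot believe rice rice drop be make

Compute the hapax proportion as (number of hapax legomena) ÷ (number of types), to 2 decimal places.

0.65

Frequencies: make:8, drop:6, hot:4, day:3, rice:3, slowly:2, wine:2, although:2, boat:2, believe:2, be:2, head:2, may:1, table:1, arrive:1, calm:1, go:1, us:1, dog:1, turn:1, … (14 more, each freq 1)
Hapax count = 22; type count = 34.
Ratio = 22 / 34 = 0.65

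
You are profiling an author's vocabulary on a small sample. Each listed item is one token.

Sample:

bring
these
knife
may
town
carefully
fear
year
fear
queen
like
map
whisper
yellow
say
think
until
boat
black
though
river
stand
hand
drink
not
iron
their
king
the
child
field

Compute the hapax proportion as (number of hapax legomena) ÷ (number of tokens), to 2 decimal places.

0.94

Frequencies: fear:2, bring:1, these:1, knife:1, may:1, town:1, carefully:1, year:1, queen:1, like:1, map:1, whisper:1, yellow:1, say:1, think:1, until:1, boat:1, black:1, though:1, river:1, … (10 more, each freq 1)
Hapax count = 29; token count = 31.
Ratio = 29 / 31 = 0.94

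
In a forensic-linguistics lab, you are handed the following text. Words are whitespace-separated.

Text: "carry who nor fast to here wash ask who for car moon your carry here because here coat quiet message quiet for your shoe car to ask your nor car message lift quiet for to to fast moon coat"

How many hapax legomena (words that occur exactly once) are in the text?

Frequencies: to:4, here:3, for:3, car:3, your:3, quiet:3, carry:2, who:2, nor:2, fast:2, ask:2, moon:2, coat:2, message:2, wash:1, because:1, shoe:1, lift:1
Hapax (freq=1): because, lift, shoe, wash

4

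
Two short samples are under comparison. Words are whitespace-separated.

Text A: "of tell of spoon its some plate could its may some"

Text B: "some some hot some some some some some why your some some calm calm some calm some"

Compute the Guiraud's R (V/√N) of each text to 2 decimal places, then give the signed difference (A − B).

1.20

A: V=8, N=11, R=2.41
B: V=5, N=17, R=1.21
Difference = 2.41 − 1.21 = 1.20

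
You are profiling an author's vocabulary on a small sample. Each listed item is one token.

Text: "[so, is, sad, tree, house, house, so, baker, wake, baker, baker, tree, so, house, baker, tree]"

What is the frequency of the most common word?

Frequencies: baker:4, so:3, tree:3, house:3, is:1, sad:1, wake:1
Most common: 'baker' with frequency 4.

4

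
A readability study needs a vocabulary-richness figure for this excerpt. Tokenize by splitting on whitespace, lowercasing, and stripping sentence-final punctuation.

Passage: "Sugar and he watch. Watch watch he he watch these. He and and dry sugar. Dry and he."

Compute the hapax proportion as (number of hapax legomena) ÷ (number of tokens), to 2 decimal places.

Frequencies: he:5, and:4, watch:4, sugar:2, dry:2, these:1
Hapax count = 1; token count = 18.
Ratio = 1 / 18 = 0.06

0.06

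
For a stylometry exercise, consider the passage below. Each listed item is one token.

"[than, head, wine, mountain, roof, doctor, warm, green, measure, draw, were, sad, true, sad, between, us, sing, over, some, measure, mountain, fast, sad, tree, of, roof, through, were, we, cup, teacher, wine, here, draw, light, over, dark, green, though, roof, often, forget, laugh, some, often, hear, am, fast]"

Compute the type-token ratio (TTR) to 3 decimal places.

N = 48 tokens, V = 34 types.
TTR = V / N = 34 / 48 = 0.708

0.708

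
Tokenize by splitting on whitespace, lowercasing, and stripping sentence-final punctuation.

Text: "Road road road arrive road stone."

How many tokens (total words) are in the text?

Tokens: road, road, road, arrive, road, stone
N = 6

6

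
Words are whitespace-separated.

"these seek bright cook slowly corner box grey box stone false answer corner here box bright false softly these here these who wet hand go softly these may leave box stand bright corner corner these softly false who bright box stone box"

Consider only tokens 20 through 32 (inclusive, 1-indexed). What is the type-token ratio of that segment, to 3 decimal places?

0.923

Segment tokens 20–32: here, these, who, wet, hand, go, softly, these, may, leave, box, stand, bright
Segment N = 13, segment V = 12.
TTR = 12 / 13 = 0.923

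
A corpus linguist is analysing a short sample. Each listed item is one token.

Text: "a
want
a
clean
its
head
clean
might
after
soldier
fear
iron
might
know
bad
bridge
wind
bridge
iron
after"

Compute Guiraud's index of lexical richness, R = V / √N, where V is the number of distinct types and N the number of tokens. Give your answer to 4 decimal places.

N = 20, V = 14.
√N = 4.472136
R = 14 / 4.472136 = 3.1305

3.1305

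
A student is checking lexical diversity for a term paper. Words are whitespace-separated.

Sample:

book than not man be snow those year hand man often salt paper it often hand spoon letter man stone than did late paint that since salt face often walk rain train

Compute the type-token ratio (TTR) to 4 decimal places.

N = 32 tokens, V = 25 types.
TTR = V / N = 25 / 32 = 0.7813

0.7813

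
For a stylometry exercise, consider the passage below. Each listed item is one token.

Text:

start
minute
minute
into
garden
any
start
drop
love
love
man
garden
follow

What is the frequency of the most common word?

2

Frequencies: start:2, minute:2, garden:2, love:2, into:1, any:1, drop:1, man:1, follow:1
Most common: 'start' with frequency 2.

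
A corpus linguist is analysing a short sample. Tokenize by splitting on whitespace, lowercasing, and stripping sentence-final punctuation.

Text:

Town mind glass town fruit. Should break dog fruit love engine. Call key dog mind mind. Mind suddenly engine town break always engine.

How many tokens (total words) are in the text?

Tokens: town, mind, glass, town, fruit, should, break, dog, fruit, love, engine, call, key, dog, mind, mind, mind, suddenly, engine, town, break, always, engine
N = 23

23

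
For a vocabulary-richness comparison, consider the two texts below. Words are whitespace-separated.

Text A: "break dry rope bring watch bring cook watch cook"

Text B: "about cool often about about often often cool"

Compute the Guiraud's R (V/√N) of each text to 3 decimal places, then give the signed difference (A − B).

0.939

A: V=6, N=9, R=2.000
B: V=3, N=8, R=1.061
Difference = 2.000 − 1.061 = 0.939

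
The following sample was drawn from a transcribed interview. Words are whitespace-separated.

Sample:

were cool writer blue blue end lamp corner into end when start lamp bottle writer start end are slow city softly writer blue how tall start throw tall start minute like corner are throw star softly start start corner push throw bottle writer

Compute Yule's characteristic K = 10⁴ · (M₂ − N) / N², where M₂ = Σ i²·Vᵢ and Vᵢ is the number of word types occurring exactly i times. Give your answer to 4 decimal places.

411.0330

Frequencies: start:6, writer:4, blue:3, end:3, corner:3, throw:3, lamp:2, bottle:2, are:2, softly:2, tall:2, were:1, cool:1, into:1, when:1, slow:1, city:1, how:1, minute:1, like:1, … (2 more, each freq 1)
N = 43. Frequency spectrum: V_1=11, V_2=5, V_3=4, V_4=1, V_6=1
M₂ = 1²·11 + 2²·5 + 3²·4 + 4²·1 + 6²·1 = 119
K = 10000 × (119 − 43) / 43² = 411.0330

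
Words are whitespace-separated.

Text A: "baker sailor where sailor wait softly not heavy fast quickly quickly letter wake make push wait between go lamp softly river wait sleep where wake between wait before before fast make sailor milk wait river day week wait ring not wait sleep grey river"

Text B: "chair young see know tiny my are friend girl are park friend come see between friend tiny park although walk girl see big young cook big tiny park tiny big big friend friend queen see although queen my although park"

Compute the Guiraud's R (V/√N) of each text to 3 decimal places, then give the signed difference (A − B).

A: V=24, N=44, R=3.618
B: V=17, N=40, R=2.688
Difference = 3.618 − 2.688 = 0.930

0.930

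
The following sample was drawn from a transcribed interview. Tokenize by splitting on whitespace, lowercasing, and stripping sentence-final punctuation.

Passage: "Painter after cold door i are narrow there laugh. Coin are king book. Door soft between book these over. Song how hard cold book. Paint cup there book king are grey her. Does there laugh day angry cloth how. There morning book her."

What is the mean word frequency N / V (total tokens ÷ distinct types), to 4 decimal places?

N = 43 tokens, V = 28 types.
Mean frequency = N / V = 43 / 28 = 1.5357

1.5357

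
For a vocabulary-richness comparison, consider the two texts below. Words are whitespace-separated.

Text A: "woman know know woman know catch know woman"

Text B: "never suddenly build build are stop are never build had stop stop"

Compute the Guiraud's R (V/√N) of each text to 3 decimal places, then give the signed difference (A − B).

A: V=3, N=8, R=1.061
B: V=6, N=12, R=1.732
Difference = 1.061 − 1.732 = -0.671

-0.671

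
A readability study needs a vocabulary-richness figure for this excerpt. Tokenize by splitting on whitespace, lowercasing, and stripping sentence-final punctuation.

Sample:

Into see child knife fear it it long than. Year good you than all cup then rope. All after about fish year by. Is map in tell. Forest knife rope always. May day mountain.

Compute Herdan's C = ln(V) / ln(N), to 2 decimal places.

0.94

N = 34, V = 28.
ln(V) = 3.332205, ln(N) = 3.526361
C = 3.332205 / 3.526361 = 0.94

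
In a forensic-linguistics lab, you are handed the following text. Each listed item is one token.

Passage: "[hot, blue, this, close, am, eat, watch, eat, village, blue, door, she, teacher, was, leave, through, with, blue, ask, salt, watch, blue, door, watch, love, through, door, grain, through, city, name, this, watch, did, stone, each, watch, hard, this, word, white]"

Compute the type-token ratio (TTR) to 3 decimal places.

N = 41 tokens, V = 27 types.
TTR = V / N = 27 / 41 = 0.659

0.659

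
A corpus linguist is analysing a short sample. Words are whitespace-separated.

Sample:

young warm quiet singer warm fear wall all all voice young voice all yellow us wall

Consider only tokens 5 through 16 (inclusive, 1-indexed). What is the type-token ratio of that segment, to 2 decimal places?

Segment tokens 5–16: warm, fear, wall, all, all, voice, young, voice, all, yellow, us, wall
Segment N = 12, segment V = 8.
TTR = 8 / 12 = 0.67

0.67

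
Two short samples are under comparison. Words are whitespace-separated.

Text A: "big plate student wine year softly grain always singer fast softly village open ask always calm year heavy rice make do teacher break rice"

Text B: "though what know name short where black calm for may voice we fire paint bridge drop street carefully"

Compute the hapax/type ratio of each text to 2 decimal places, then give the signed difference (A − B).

A: hapax=16, V=20, ratio=0.80
B: hapax=18, V=18, ratio=1.00
Difference = 0.80 − 1.00 = -0.20

-0.20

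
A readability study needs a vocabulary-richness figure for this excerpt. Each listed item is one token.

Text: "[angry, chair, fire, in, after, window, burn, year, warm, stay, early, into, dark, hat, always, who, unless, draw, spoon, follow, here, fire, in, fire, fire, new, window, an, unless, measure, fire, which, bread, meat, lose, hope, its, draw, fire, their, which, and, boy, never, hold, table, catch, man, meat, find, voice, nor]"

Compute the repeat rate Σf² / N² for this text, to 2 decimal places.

0.03

Frequencies: fire:6, in:2, window:2, unless:2, draw:2, which:2, meat:2, angry:1, chair:1, after:1, burn:1, year:1, warm:1, stay:1, early:1, into:1, dark:1, hat:1, always:1, who:1, … (21 more, each freq 1)
Σf² = 94; N² = 2704
Repeat rate = 94 / 2704 = 0.03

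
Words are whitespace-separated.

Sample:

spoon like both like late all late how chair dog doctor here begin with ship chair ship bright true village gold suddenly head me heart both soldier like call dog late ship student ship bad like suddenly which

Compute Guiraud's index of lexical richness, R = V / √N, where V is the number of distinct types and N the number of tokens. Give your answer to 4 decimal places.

4.2178

N = 38, V = 26.
√N = 6.164414
R = 26 / 6.164414 = 4.2178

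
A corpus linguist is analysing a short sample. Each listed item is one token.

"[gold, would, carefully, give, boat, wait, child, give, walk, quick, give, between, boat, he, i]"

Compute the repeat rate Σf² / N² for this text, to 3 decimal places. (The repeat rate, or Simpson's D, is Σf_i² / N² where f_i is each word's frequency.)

Frequencies: give:3, boat:2, gold:1, would:1, carefully:1, wait:1, child:1, walk:1, quick:1, between:1, he:1, i:1
Σf² = 23; N² = 225
Repeat rate = 23 / 225 = 0.102

0.102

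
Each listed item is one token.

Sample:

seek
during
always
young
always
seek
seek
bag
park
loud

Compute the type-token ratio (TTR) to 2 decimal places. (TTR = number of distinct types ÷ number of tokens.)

N = 10 tokens, V = 7 types.
TTR = V / N = 7 / 10 = 0.70

0.70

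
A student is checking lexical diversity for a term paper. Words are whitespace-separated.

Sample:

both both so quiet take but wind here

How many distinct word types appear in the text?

7

Distinct types: {both, but, here, quiet, so, take, wind}
V = 7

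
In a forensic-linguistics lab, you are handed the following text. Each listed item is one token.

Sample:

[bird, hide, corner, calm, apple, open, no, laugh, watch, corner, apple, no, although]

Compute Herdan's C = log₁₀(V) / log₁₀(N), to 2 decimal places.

N = 13, V = 10.
log₁₀(V) = 1.000000, log₁₀(N) = 1.113943
C = 1.000000 / 1.113943 = 0.90

0.90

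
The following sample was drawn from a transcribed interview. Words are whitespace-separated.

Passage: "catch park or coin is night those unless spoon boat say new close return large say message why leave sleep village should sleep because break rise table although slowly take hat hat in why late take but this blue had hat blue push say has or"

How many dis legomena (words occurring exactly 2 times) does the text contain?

5

Frequencies: say:3, hat:3, or:2, why:2, sleep:2, take:2, blue:2, catch:1, park:1, coin:1, is:1, night:1, those:1, unless:1, spoon:1, boat:1, new:1, close:1, return:1, large:1, … (17 more, each freq 1)
Words with frequency 2: blue, or, sleep, take, why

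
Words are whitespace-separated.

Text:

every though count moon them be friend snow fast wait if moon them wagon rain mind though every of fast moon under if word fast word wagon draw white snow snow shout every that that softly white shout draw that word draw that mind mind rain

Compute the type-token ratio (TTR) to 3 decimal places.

N = 46 tokens, V = 22 types.
TTR = V / N = 22 / 46 = 0.478

0.478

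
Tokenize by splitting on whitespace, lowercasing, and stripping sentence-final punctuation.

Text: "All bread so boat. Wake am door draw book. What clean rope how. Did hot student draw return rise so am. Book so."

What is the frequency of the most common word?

3

Frequencies: so:3, am:2, draw:2, book:2, all:1, bread:1, boat:1, wake:1, door:1, what:1, clean:1, rope:1, how:1, did:1, hot:1, student:1, return:1, rise:1
Most common: 'so' with frequency 3.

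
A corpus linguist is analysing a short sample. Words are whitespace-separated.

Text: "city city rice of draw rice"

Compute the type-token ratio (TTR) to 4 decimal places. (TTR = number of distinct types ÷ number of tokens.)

N = 6 tokens, V = 4 types.
TTR = V / N = 4 / 6 = 0.6667

0.6667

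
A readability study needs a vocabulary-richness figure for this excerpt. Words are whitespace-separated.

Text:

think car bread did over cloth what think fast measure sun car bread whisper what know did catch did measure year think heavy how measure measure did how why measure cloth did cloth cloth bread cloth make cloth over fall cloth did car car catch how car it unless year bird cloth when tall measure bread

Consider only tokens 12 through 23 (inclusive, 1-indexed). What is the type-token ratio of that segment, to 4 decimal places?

Segment tokens 12–23: car, bread, whisper, what, know, did, catch, did, measure, year, think, heavy
Segment N = 12, segment V = 11.
TTR = 11 / 12 = 0.9167

0.9167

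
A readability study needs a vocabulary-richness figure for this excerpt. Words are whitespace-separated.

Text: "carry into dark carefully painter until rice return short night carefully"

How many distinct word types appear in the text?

Distinct types: {carefully, carry, dark, into, night, painter, return, rice, short, until}
V = 10

10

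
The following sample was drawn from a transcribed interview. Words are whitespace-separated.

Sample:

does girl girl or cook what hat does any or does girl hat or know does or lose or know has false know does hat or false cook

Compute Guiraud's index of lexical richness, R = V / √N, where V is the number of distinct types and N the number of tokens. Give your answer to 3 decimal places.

N = 28, V = 11.
√N = 5.291503
R = 11 / 5.291503 = 2.079

2.079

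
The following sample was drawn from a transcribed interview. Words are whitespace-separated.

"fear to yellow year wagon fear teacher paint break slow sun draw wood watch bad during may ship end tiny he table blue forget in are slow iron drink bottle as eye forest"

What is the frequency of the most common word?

Frequencies: fear:2, slow:2, to:1, yellow:1, year:1, wagon:1, teacher:1, paint:1, break:1, sun:1, draw:1, wood:1, watch:1, bad:1, during:1, may:1, ship:1, end:1, tiny:1, he:1, … (11 more, each freq 1)
Most common: 'fear' with frequency 2.

2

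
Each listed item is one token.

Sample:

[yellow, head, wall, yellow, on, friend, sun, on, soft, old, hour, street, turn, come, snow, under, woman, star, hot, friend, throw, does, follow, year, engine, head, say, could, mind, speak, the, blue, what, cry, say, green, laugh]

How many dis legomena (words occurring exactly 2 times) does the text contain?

Frequencies: yellow:2, head:2, on:2, friend:2, say:2, wall:1, sun:1, soft:1, old:1, hour:1, street:1, turn:1, come:1, snow:1, under:1, woman:1, star:1, hot:1, throw:1, does:1, … (12 more, each freq 1)
Words with frequency 2: friend, head, on, say, yellow

5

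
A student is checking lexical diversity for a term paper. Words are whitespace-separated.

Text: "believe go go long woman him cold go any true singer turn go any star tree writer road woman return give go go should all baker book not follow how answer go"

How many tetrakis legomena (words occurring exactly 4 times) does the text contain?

Frequencies: go:7, woman:2, any:2, believe:1, long:1, him:1, cold:1, true:1, singer:1, turn:1, star:1, tree:1, writer:1, road:1, return:1, give:1, should:1, all:1, baker:1, book:1, … (4 more, each freq 1)
Words with frequency 4: (none)

0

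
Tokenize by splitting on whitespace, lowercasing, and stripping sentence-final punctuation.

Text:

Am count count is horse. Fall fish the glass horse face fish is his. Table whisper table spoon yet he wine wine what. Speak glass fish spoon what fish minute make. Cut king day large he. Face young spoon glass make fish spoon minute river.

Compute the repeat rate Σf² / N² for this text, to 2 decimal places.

0.05

Frequencies: fish:5, spoon:4, glass:3, count:2, is:2, horse:2, face:2, table:2, he:2, wine:2, what:2, minute:2, make:2, am:1, fall:1, the:1, his:1, whisper:1, yet:1, speak:1, … (6 more, each freq 1)
Σf² = 103; N² = 2025
Repeat rate = 103 / 2025 = 0.05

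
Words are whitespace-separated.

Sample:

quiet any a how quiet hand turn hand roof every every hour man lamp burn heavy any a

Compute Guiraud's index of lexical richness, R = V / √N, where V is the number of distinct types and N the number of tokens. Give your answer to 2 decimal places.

3.06

N = 18, V = 13.
√N = 4.242641
R = 13 / 4.242641 = 3.06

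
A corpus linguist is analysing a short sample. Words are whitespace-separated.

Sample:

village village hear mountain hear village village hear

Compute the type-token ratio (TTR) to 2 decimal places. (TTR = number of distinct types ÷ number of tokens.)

0.38

N = 8 tokens, V = 3 types.
TTR = V / N = 3 / 8 = 0.38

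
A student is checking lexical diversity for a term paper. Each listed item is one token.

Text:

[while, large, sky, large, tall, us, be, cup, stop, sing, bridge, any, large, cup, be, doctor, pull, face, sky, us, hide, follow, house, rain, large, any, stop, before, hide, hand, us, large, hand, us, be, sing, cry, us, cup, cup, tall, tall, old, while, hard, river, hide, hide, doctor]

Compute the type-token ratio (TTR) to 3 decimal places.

0.490

N = 49 tokens, V = 24 types.
TTR = V / N = 24 / 49 = 0.490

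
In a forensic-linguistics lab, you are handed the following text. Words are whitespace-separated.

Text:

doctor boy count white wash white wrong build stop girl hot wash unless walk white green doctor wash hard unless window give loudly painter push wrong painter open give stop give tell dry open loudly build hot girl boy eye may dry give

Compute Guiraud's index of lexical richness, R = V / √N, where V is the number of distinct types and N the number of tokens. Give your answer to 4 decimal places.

3.6600

N = 43, V = 24.
√N = 6.557439
R = 24 / 6.557439 = 3.6600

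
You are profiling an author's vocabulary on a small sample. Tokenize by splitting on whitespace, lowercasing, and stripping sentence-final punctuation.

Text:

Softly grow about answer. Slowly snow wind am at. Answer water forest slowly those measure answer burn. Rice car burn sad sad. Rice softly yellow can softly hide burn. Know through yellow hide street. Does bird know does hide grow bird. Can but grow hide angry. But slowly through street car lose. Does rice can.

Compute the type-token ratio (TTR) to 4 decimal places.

0.5091

N = 55 tokens, V = 28 types.
TTR = V / N = 28 / 55 = 0.5091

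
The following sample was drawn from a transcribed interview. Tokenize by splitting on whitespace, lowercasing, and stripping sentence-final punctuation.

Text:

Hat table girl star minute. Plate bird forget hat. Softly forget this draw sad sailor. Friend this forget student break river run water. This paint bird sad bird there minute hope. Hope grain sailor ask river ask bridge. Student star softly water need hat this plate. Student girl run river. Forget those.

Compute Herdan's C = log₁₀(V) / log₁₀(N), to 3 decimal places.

N = 52, V = 27.
log₁₀(V) = 1.431364, log₁₀(N) = 1.716003
C = 1.431364 / 1.716003 = 0.834

0.834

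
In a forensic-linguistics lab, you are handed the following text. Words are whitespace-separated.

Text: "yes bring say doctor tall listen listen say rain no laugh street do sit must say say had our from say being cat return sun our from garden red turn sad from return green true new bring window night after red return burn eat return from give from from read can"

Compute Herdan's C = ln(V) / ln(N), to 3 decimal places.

N = 51, V = 35.
ln(V) = 3.555348, ln(N) = 3.931826
C = 3.555348 / 3.931826 = 0.904

0.904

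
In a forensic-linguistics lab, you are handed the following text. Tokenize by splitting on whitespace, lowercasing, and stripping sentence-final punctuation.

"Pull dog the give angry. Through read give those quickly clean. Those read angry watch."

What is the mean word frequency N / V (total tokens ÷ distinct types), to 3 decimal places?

N = 15 tokens, V = 11 types.
Mean frequency = N / V = 15 / 11 = 1.364

1.364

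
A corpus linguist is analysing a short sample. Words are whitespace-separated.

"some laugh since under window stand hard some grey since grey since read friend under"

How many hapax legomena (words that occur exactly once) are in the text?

Frequencies: since:3, some:2, under:2, grey:2, laugh:1, window:1, stand:1, hard:1, read:1, friend:1
Hapax (freq=1): friend, hard, laugh, read, stand, window

6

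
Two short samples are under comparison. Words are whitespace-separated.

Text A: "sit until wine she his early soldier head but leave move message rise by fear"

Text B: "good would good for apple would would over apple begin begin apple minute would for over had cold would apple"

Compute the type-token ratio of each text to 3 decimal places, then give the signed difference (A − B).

TTR(A) = 15/15 = 1.000
TTR(B) = 9/20 = 0.450
Difference = 1.000 − 0.450 = 0.550

0.550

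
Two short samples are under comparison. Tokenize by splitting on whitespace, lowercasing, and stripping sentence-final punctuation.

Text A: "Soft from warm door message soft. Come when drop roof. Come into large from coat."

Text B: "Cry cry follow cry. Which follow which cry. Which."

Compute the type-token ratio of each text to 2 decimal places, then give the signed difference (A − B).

0.47

TTR(A) = 12/15 = 0.80
TTR(B) = 3/9 = 0.33
Difference = 0.80 − 0.33 = 0.47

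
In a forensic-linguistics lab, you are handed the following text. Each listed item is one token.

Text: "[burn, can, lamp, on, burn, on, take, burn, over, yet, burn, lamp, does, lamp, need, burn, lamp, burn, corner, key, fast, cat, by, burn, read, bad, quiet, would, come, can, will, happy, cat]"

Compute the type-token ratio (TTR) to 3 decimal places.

N = 33 tokens, V = 21 types.
TTR = V / N = 21 / 33 = 0.636

0.636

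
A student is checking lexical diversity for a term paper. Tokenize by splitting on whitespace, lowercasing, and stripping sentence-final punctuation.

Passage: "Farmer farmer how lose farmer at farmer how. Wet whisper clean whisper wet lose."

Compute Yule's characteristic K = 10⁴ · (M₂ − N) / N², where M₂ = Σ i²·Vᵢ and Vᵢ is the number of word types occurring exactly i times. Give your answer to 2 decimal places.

Frequencies: farmer:4, how:2, lose:2, wet:2, whisper:2, at:1, clean:1
N = 14. Frequency spectrum: V_1=2, V_2=4, V_4=1
M₂ = 1²·2 + 2²·4 + 4²·1 = 34
K = 10000 × (34 − 14) / 14² = 1020.41

1020.41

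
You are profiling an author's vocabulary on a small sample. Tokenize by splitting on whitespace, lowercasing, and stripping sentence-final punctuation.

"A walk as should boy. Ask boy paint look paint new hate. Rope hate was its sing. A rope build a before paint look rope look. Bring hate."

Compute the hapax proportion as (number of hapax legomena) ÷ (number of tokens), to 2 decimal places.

Frequencies: a:3, paint:3, look:3, hate:3, rope:3, boy:2, walk:1, as:1, should:1, ask:1, new:1, was:1, its:1, sing:1, build:1, before:1, bring:1
Hapax count = 11; token count = 28.
Ratio = 11 / 28 = 0.39

0.39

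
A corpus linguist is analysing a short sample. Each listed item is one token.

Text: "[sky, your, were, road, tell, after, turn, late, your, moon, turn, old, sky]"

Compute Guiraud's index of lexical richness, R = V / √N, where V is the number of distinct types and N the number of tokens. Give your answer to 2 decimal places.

2.77

N = 13, V = 10.
√N = 3.605551
R = 10 / 3.605551 = 2.77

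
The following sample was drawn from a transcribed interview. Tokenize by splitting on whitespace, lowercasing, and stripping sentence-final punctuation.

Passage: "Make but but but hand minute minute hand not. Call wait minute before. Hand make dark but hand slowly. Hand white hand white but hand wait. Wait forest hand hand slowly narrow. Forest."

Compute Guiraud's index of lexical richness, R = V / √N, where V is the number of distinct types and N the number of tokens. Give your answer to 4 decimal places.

2.2630

N = 33, V = 13.
√N = 5.744563
R = 13 / 5.744563 = 2.2630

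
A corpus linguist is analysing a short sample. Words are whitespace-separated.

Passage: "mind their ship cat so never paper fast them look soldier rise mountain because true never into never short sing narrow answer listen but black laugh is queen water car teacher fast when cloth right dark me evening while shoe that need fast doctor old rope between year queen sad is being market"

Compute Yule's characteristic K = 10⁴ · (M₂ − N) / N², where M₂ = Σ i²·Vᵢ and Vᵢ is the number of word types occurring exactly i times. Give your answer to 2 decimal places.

56.96

Frequencies: never:3, fast:3, is:2, queen:2, mind:1, their:1, ship:1, cat:1, so:1, paper:1, them:1, look:1, soldier:1, rise:1, mountain:1, because:1, true:1, into:1, short:1, sing:1, … (27 more, each freq 1)
N = 53. Frequency spectrum: V_1=43, V_2=2, V_3=2
M₂ = 1²·43 + 2²·2 + 3²·2 = 69
K = 10000 × (69 − 53) / 53² = 56.96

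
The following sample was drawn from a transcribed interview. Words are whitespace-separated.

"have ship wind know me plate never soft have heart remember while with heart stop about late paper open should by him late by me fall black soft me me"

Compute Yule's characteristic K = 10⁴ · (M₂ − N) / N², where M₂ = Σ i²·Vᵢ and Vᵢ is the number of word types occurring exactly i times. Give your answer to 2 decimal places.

Frequencies: me:4, have:2, soft:2, heart:2, late:2, by:2, ship:1, wind:1, know:1, plate:1, never:1, remember:1, while:1, with:1, stop:1, about:1, paper:1, open:1, should:1, him:1, … (2 more, each freq 1)
N = 30. Frequency spectrum: V_1=16, V_2=5, V_4=1
M₂ = 1²·16 + 2²·5 + 4²·1 = 52
K = 10000 × (52 − 30) / 30² = 244.44

244.44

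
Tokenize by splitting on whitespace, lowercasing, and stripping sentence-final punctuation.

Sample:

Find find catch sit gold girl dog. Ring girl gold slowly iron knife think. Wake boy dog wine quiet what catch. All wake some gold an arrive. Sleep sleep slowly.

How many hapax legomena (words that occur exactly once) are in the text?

13

Frequencies: gold:3, find:2, catch:2, girl:2, dog:2, slowly:2, wake:2, sleep:2, sit:1, ring:1, iron:1, knife:1, think:1, boy:1, wine:1, quiet:1, what:1, all:1, some:1, an:1, … (1 more, each freq 1)
Hapax (freq=1): all, an, arrive, boy, iron, knife, quiet, ring, sit, some, think, what, wine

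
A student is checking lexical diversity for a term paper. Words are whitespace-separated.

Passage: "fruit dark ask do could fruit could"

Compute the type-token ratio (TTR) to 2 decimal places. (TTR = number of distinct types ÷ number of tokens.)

0.71

N = 7 tokens, V = 5 types.
TTR = V / N = 5 / 7 = 0.71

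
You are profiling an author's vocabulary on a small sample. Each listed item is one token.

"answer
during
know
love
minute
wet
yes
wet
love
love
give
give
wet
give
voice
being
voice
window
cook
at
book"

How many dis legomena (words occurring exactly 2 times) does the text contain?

Frequencies: love:3, wet:3, give:3, voice:2, answer:1, during:1, know:1, minute:1, yes:1, being:1, window:1, cook:1, at:1, book:1
Words with frequency 2: voice

1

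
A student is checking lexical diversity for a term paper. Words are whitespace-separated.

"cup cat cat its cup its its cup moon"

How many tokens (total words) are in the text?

9

Tokens: cup, cat, cat, its, cup, its, its, cup, moon
N = 9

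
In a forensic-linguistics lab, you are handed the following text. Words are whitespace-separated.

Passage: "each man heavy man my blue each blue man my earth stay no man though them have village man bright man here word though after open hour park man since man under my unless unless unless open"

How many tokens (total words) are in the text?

Tokens: each, man, heavy, man, my, blue, each, blue, man, my, earth, stay, no, man, though, them, have, village, man, bright, man, here, word, though, after, open, hour, park, man, since, man, under, my, unless, unless, unless, open
N = 37

37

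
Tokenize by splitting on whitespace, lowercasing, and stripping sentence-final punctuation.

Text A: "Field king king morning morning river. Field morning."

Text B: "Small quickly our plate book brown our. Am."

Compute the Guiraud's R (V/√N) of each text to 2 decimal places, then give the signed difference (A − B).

-1.06

A: V=4, N=8, R=1.41
B: V=7, N=8, R=2.47
Difference = 1.41 − 2.47 = -1.06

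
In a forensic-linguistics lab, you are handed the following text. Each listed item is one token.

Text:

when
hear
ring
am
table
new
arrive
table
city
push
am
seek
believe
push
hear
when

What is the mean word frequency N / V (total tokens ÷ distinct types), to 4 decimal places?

1.4545

N = 16 tokens, V = 11 types.
Mean frequency = N / V = 16 / 11 = 1.4545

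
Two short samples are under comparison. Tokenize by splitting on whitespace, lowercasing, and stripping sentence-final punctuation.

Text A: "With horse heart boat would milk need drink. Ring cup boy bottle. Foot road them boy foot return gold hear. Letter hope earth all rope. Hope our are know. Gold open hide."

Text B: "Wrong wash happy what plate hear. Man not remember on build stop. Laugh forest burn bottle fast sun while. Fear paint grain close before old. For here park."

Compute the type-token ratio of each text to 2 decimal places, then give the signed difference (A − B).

TTR(A) = 28/32 = 0.88
TTR(B) = 28/28 = 1.00
Difference = 0.88 − 1.00 = -0.12

-0.12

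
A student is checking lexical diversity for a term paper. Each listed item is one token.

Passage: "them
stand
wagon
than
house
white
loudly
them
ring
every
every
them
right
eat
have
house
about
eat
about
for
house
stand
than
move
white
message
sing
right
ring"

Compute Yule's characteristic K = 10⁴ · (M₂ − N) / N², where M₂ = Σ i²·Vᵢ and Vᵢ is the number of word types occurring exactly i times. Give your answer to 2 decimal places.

332.94

Frequencies: them:3, house:3, stand:2, than:2, white:2, ring:2, every:2, right:2, eat:2, about:2, wagon:1, loudly:1, have:1, for:1, move:1, message:1, sing:1
N = 29. Frequency spectrum: V_1=7, V_2=8, V_3=2
M₂ = 1²·7 + 2²·8 + 3²·2 = 57
K = 10000 × (57 − 29) / 29² = 332.94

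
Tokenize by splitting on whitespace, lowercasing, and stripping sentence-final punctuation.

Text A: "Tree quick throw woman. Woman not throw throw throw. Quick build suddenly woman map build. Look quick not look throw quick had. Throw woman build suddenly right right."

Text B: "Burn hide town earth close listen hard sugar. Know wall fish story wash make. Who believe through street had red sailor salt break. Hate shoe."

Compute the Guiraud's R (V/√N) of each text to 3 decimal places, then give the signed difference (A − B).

A: V=11, N=28, R=2.079
B: V=25, N=25, R=5.000
Difference = 2.079 − 5.000 = -2.921

-2.921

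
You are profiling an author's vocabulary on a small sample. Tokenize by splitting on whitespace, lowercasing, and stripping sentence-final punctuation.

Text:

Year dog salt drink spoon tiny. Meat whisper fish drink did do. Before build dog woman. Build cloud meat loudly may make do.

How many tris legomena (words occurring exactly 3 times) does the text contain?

0

Frequencies: dog:2, drink:2, meat:2, do:2, build:2, year:1, salt:1, spoon:1, tiny:1, whisper:1, fish:1, did:1, before:1, woman:1, cloud:1, loudly:1, may:1, make:1
Words with frequency 3: (none)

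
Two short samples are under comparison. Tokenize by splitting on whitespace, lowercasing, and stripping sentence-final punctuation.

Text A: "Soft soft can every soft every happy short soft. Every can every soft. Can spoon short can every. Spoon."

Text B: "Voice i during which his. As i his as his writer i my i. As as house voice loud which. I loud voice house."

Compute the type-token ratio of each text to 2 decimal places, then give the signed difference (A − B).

TTR(A) = 6/19 = 0.32
TTR(B) = 10/24 = 0.42
Difference = 0.32 − 0.42 = -0.10

-0.10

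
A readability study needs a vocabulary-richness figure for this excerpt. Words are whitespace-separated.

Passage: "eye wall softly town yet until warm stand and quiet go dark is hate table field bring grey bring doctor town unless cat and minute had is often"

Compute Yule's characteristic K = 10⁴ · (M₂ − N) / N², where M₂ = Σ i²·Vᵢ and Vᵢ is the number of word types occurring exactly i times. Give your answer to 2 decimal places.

Frequencies: town:2, and:2, is:2, bring:2, eye:1, wall:1, softly:1, yet:1, until:1, warm:1, stand:1, quiet:1, go:1, dark:1, hate:1, table:1, field:1, grey:1, doctor:1, unless:1, … (4 more, each freq 1)
N = 28. Frequency spectrum: V_1=20, V_2=4
M₂ = 1²·20 + 2²·4 = 36
K = 10000 × (36 − 28) / 28² = 102.04

102.04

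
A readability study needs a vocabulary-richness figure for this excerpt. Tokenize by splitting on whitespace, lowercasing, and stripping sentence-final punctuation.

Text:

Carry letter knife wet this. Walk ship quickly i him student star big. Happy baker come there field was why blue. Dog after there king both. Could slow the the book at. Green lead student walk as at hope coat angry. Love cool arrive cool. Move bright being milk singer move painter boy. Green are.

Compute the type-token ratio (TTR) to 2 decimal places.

N = 55 tokens, V = 47 types.
TTR = V / N = 47 / 55 = 0.85

0.85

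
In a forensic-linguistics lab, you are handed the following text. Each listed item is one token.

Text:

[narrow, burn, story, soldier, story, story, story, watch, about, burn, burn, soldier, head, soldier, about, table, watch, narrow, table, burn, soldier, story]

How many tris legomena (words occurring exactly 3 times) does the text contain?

Frequencies: story:5, burn:4, soldier:4, narrow:2, watch:2, about:2, table:2, head:1
Words with frequency 3: (none)

0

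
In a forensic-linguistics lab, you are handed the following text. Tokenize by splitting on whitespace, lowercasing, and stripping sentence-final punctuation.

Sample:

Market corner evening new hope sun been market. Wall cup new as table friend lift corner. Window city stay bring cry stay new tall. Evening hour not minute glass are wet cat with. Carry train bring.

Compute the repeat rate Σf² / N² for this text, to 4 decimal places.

Frequencies: new:3, market:2, corner:2, evening:2, stay:2, bring:2, hope:1, sun:1, been:1, wall:1, cup:1, as:1, table:1, friend:1, lift:1, window:1, city:1, cry:1, tall:1, hour:1, … (9 more, each freq 1)
Σf² = 52; N² = 1296
Repeat rate = 52 / 1296 = 0.0401

0.0401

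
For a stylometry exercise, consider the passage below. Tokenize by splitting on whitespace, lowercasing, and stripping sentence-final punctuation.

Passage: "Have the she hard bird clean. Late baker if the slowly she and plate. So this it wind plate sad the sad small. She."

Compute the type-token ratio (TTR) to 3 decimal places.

N = 24 tokens, V = 18 types.
TTR = V / N = 18 / 24 = 0.750

0.750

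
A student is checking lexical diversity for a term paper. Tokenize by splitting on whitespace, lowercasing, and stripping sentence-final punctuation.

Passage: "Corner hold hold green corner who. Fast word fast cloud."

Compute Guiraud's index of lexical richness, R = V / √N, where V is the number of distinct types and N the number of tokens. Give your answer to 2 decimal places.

N = 10, V = 7.
√N = 3.162278
R = 7 / 3.162278 = 2.21

2.21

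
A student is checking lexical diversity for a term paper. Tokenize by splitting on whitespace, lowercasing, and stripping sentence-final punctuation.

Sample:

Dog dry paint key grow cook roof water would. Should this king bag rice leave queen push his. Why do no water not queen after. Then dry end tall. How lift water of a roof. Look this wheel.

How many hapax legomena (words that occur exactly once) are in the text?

27

Frequencies: water:3, dry:2, roof:2, this:2, queen:2, dog:1, paint:1, key:1, grow:1, cook:1, would:1, should:1, king:1, bag:1, rice:1, leave:1, push:1, his:1, why:1, do:1, … (12 more, each freq 1)
Hapax (freq=1): a, after, bag, cook, do, dog, end, grow, his, how, key, king, leave, lift, look, no, not, of, paint, push, rice, should, tall, then, wheel, why, would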